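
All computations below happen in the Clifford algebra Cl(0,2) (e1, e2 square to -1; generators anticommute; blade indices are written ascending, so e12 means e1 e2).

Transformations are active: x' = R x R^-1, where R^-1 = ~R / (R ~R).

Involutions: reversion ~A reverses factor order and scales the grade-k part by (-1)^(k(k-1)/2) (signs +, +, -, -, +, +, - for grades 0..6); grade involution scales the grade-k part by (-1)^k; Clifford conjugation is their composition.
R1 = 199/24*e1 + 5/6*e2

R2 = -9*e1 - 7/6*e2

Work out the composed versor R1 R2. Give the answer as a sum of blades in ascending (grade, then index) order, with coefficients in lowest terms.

Distribute over the terms of R1 (each basis-blade product reordered to ascending indices, repeated generators contracted through their squares):
(199/24*e1) R2 = 597/8 - 1393/144*e12
(5/6*e2) R2 = 35/36 + 15/2*e12
Summing the partial products and collecting blades:
Answer: 5443/72 - 313/144*e12


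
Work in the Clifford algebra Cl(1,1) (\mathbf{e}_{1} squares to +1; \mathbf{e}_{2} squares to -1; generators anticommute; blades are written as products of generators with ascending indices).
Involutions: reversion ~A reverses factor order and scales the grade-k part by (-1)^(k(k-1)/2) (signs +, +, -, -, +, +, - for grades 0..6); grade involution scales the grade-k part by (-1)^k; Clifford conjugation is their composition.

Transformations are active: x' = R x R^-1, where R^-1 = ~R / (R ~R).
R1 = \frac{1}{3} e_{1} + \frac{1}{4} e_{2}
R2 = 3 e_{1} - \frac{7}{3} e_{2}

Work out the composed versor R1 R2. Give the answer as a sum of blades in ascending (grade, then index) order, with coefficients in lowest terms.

Distribute over the terms of R1 (each basis-blade product reordered to ascending indices, repeated generators contracted through their squares):
(\frac{1}{3} e_{1}) R2 = 1 - \frac{7}{9} e_{1} e_{2}
(\frac{1}{4} e_{2}) R2 = \frac{7}{12} - \frac{3}{4} e_{1} e_{2}
Summing the partial products and collecting blades:
Answer: \frac{19}{12} - \frac{55}{36} e_{1} e_{2}


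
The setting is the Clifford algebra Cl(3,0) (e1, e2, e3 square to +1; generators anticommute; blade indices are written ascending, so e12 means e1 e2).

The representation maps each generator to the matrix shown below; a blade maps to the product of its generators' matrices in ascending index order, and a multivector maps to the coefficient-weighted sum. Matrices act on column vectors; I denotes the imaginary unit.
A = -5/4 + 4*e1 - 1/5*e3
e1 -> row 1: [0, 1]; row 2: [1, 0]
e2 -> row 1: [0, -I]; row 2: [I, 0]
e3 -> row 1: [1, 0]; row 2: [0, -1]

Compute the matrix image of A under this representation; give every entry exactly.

M = (-5/4)*1 + (4)*rho(e1) + (-1/5)*rho(e3), summed entrywise (1 is the identity matrix):
Answer: row 1: [-29/20, 4]; row 2: [4, -21/20]


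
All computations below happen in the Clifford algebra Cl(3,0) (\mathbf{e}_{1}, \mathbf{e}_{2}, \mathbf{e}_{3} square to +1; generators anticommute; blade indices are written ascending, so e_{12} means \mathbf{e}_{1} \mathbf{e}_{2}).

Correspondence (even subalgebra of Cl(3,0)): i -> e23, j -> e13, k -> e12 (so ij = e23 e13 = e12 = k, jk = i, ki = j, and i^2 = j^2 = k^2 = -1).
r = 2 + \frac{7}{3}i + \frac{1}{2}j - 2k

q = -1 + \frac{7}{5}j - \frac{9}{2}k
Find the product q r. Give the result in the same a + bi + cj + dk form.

In blades: q = -1 - \frac{9}{2} e_{12} + \frac{7}{5} e_{13}, r = 2 - 2 e_{12} + \frac{1}{2} e_{13} + \frac{7}{3} e_{23}.
Distribute q over r term by term (generator squares from the signature, products reordered to ascending indices): (-1)*r = -2 + 2 e_{12} - \frac{1}{2} e_{13} - \frac{7}{3} e_{23}; (-\frac{9}{2} e_{12})*r = -9 - 9 e_{12} - \frac{21}{2} e_{13} + \frac{9}{4} e_{23}; (\frac{7}{5} e_{13})*r = -\frac{7}{10} - \frac{49}{15} e_{12} + \frac{14}{5} e_{13} - \frac{14}{5} e_{23}.
Sum: -\frac{117}{10} - \frac{154}{15} e_{12} - \frac{41}{5} e_{13} - \frac{173}{60} e_{23}; translating back through the correspondence:
Answer: -\frac{117}{10} - \frac{173}{60}i - \frac{41}{5}j - \frac{154}{15}k


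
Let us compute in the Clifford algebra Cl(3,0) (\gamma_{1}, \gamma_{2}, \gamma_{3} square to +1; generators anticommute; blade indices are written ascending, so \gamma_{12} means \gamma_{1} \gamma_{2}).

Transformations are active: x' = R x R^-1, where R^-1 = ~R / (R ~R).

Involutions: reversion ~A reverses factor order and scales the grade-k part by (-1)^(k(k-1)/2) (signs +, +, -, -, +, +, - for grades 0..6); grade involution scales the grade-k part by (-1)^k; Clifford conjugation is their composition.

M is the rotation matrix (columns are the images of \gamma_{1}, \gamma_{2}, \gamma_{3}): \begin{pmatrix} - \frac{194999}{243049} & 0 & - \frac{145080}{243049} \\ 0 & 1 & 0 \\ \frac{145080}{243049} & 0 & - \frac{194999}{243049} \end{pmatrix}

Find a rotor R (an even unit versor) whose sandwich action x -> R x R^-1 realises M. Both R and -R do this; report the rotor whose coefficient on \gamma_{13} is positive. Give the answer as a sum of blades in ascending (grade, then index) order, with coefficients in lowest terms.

Method: write R = a + b12*\gamma_{12} + b13*\gamma_{13} + b23*\gamma_{23} with a^2 + b12^2 + b13^2 + b23^2 = 1 (so R^-1 = ~R). Expanding the columns R e_j ~R gives tr M = 4a^2 - 1 and, from the antisymmetric part, M21 - M12 = -4a*b12, M13 - M31 = 4a*b13, M32 - M23 = -4a*b23.
Here tr M = -\frac{146949}{243049}, so a^2 = (1 + tr M)/4 = \frac{24025}{243049} and a = ±\frac{155}{493}. Taking a = \frac{155}{493}: M21 - M12 = 0, M13 - M31 = -\frac{290160}{243049}, M32 - M23 = 0, giving b12 = 0, b13 = -\frac{468}{493}, b23 = 0, i.e. R = \frac{155}{493} - \frac{468}{493} \gamma_{13}.
Its \gamma_{13} coefficient is negative, so report the other preimage -R.
Answer: -\frac{155}{493} + \frac{468}{493} \gamma_{13}. Note: both R and -R realise this M (trace -\frac{146949}{243049}); the covering map identifies them, and the \gamma_{13}-coefficient sign is the tie-breaker.


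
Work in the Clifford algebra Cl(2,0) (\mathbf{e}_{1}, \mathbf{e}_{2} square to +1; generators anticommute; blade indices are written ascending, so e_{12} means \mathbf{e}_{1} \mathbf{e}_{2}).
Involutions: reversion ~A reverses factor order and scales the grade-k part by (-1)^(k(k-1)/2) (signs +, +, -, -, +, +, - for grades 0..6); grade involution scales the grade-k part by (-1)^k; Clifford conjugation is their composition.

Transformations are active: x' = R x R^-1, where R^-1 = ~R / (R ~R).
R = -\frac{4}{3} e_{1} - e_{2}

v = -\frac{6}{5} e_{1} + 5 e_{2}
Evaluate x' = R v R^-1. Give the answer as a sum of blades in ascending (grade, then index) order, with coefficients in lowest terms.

~R = -\frac{4}{3} e_{1} - e_{2}, and R ~R = \frac{25}{9}, so R^-1 = ~R / (\frac{25}{9}).
R v = -\frac{17}{5} - \frac{118}{15} e_{12}
Answer: \frac{558}{125} e_{1} - \frac{319}{125} e_{2}


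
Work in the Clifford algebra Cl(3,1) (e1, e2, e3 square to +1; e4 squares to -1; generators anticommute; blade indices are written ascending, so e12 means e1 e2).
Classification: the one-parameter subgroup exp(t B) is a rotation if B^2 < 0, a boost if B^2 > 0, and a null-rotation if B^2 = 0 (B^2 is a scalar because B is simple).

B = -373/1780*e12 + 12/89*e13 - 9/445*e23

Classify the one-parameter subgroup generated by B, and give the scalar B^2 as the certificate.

B^2 term by term: the squares give (-373/1780)^2*(e12)^2 + (12/89)^2*(e13)^2 + (-9/445)^2*(e23)^2 = 139129/3168400*(-1) + 144/7921*(-1) + 81/198025*(-1) = -1/16 (each basis 2-blade squares to minus the product of its generators' squares); cross terms between blades sharing an index anticommute and cancel. So B^2 = -1/16.
Answer: rotation, certificate B^2 = -1/16. One invariant decides it: the square -1/16 survives every conjugation, and its sign is exactly the classification.


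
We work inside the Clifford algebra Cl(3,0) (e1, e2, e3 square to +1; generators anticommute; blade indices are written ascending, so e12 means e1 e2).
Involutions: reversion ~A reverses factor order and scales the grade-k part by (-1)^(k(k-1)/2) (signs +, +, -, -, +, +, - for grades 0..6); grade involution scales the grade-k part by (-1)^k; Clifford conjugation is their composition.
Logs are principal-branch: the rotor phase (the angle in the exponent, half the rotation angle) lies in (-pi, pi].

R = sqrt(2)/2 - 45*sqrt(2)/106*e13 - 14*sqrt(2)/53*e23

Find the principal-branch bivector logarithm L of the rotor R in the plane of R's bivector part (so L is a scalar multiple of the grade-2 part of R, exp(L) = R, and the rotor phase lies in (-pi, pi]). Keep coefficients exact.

The scalar part of R is sqrt(2)/2, and that scalar determines the rotor phase on the principal branch; recovering the unit plane as bivector-part over sine of the phase gives L = phase * plane.
Concretely: cos(phase) = sqrt(2)/2 gives phase = ±pi/4, and since phase/sin(phase) is even the sign is immaterial: L = (phase/sin(phase)) * <R>_2 = (sqrt(2)*pi/4) * <R>_2.
Answer: -45*pi/212*e13 - 7*pi/53*e23


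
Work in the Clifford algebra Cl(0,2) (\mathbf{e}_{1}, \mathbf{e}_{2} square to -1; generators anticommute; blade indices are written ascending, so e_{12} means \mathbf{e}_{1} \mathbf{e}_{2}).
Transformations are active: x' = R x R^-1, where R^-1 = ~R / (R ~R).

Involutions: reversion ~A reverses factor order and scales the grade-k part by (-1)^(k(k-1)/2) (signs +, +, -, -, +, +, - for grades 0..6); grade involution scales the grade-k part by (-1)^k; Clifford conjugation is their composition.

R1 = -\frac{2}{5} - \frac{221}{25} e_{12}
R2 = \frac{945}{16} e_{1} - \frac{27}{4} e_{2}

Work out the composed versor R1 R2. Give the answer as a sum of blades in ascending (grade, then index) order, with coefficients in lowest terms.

Distribute over the terms of R1 (each basis-blade product reordered to ascending indices, repeated generators contracted through their squares):
(-\frac{2}{5}) R2 = -\frac{189}{8} e_{1} + \frac{27}{10} e_{2}
(-\frac{221}{25} e_{12}) R2 = -\frac{5967}{100} e_{1} - \frac{41769}{80} e_{2}
Summing the partial products and collecting blades:
Answer: -\frac{16659}{200} e_{1} - \frac{41553}{80} e_{2}


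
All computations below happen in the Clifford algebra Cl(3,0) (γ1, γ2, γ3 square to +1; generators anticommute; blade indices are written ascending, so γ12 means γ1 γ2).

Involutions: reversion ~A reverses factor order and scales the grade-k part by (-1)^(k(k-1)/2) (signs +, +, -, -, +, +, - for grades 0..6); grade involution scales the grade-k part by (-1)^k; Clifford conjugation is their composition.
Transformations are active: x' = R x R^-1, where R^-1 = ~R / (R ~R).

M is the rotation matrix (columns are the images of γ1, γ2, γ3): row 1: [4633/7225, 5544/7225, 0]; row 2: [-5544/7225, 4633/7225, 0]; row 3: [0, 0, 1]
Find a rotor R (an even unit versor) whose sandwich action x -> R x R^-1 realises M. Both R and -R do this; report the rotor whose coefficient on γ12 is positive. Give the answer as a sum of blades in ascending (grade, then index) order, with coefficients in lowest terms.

Method: write R = a + b12*γ12 + b13*γ13 + b23*γ23 with a^2 + b12^2 + b13^2 + b23^2 = 1 (so R^-1 = ~R). Expanding the columns R e_j ~R gives tr M = 4a^2 - 1 and, from the antisymmetric part, M21 - M12 = -4a*b12, M13 - M31 = 4a*b13, M32 - M23 = -4a*b23.
Here tr M = 16491/7225, so a^2 = (1 + tr M)/4 = 5929/7225 and a = ±77/85. Taking a = 77/85: M21 - M12 = -11088/7225, M13 - M31 = 0, M32 - M23 = 0, giving b12 = 36/85, b13 = 0, b23 = 0, i.e. R = 77/85 + 36/85*γ12.
Its γ12 coefficient is already positive.
Answer: 77/85 + 36/85*γ12. Sheet selection: the two-to-one cover makes ±R indistinguishable at the matrix level (trace 16491/7225), so uniqueness comes from the required sign on γ12.


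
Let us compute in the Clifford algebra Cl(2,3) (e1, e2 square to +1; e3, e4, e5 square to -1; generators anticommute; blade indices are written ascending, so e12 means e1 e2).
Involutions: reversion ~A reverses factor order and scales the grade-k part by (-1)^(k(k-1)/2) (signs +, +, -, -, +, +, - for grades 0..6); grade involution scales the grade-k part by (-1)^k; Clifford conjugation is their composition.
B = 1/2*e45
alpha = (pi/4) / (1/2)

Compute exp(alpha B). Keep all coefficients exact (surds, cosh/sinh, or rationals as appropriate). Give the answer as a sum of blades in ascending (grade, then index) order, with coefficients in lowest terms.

B^2 = (1/2)^2*(e45)^2 = 1/4*(-1) = -1/4 (a basis 2-blade squares to minus the product of its generators' squares).
B^2 = -1/4 — circular case — the even/odd split gives cos and sin: l = 1/2, alpha*l = pi/4, so exp(alpha B) = cos(pi/4) + (sin(pi/4)/(1/2))*B = sqrt(2)/2 + (sqrt(2))*B.
Answer: sqrt(2)/2 + sqrt(2)/2*e45


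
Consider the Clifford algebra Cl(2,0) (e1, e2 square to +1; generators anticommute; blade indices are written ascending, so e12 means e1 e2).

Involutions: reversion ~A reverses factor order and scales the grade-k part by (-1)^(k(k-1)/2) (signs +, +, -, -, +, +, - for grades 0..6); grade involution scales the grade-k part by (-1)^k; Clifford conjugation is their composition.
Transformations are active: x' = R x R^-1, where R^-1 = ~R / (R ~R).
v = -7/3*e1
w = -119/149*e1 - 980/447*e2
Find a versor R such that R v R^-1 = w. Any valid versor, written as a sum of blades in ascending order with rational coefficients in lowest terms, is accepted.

Sketch: the shared square 49/9 makes R = v + w = -1400/447*e1 - 980/447*e2 the natural versor; its sandwich fixes that direction, negates (v - w)/2, and sends v to w.
Answer: -1400/447*e1 - 980/447*e2


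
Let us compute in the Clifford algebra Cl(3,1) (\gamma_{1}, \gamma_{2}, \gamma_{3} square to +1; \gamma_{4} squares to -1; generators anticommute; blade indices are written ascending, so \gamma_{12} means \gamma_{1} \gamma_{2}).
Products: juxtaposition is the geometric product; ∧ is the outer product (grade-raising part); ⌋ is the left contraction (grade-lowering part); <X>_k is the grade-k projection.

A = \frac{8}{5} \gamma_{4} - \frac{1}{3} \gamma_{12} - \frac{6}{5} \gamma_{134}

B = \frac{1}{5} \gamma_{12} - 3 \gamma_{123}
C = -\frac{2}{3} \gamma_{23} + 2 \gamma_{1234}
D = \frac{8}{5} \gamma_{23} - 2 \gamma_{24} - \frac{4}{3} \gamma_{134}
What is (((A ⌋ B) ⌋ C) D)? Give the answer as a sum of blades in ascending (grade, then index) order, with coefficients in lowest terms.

step 1: \frac{1}{15} - \gamma_{3}
step 2: -\frac{2}{3} \gamma_{2} - \frac{2}{45} \gamma_{23} - 2 \gamma_{124} + \frac{2}{15} \gamma_{1234}
step 3: \frac{16}{225} + 4 \gamma_{1} + \frac{8}{45} \gamma_{2} - \frac{16}{15} \gamma_{3} + \frac{4}{3} \gamma_{4} + \frac{4}{15} \gamma_{13} - \frac{16}{75} \gamma_{14} + \frac{8}{3} \gamma_{23} - \frac{4}{45} \gamma_{34} + \frac{8}{135} \gamma_{124} - \frac{16}{5} \gamma_{134} - \frac{8}{9} \gamma_{1234}
Answer: \frac{16}{225} + 4 \gamma_{1} + \frac{8}{45} \gamma_{2} - \frac{16}{15} \gamma_{3} + \frac{4}{3} \gamma_{4} + \frac{4}{15} \gamma_{13} - \frac{16}{75} \gamma_{14} + \frac{8}{3} \gamma_{23} - \frac{4}{45} \gamma_{34} + \frac{8}{135} \gamma_{124} - \frac{16}{5} \gamma_{134} - \frac{8}{9} \gamma_{1234}


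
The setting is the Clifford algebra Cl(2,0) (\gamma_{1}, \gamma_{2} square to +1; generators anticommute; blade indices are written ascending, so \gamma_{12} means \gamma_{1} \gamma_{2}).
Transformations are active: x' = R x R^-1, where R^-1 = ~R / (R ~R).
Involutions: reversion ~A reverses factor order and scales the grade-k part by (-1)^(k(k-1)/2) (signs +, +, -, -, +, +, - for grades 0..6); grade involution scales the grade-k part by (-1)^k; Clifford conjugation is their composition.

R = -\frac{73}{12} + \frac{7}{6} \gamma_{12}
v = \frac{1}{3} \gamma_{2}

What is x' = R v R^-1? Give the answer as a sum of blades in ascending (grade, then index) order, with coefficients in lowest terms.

~R = -\frac{73}{12} - \frac{7}{6} \gamma_{12}, and R ~R = \frac{5525}{144}, so R^-1 = ~R / (\frac{5525}{144}).
R v = \frac{7}{18} \gamma_{1} - \frac{73}{36} \gamma_{2}
Answer: -\frac{2044}{16575} \gamma_{1} + \frac{1711}{5525} \gamma_{2}


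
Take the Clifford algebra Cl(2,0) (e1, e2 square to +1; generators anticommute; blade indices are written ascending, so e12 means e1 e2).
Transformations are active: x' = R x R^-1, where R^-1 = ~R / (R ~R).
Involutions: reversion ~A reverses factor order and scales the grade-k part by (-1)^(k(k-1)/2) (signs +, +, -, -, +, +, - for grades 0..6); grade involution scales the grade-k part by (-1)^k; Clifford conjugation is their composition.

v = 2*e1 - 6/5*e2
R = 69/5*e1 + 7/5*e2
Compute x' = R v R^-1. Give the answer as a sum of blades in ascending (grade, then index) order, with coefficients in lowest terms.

~R = 69/5*e1 + 7/5*e2, and R ~R = 962/5, so R^-1 = ~R / (962/5).
R v = 648/25 - 484/25*e12
Answer: 20662/12025*e1 + 18966/12025*e2


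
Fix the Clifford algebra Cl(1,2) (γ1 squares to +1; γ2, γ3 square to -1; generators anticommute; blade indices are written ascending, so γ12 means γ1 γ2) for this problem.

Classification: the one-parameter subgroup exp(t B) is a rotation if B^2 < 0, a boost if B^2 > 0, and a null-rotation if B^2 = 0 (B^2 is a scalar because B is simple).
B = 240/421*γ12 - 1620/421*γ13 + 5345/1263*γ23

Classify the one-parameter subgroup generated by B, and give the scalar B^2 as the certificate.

B^2 term by term: the squares give (240/421)^2*(γ12)^2 + (-1620/421)^2*(γ13)^2 + (5345/1263)^2*(γ23)^2 = 57600/177241*(+1) + 2624400/177241*(+1) + 28569025/1595169*(-1) = -25/9 (each basis 2-blade squares to minus the product of its generators' squares); cross terms between blades sharing an index anticommute and cancel. So B^2 = -25/9.
Answer: rotation, certificate B^2 = -25/9. Because -25/9 is invariant under every versor sandwich, the classification follows from its sign alone.


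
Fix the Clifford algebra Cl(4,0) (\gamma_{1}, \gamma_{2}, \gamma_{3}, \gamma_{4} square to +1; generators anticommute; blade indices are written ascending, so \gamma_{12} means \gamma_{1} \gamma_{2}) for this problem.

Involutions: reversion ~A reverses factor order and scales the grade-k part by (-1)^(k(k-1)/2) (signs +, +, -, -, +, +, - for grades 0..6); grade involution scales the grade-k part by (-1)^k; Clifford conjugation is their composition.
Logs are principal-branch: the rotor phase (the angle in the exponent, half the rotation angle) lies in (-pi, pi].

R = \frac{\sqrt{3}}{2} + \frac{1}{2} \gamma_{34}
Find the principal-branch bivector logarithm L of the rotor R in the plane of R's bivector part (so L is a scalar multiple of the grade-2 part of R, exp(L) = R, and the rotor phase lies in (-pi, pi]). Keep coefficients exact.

The scalar part of R is \frac{\sqrt{3}}{2}, so the principal-branch rotor phase is pinned; divide the bivector part by its sine to get the unit plane — L is the phase times that plane.
Concretely: cos(phase) = \frac{\sqrt{3}}{2} gives phase = ±\frac{\pi}{6}, and since phase/sin(phase) is even the sign is immaterial: L = (phase/sin(phase)) * <R>_2 = (\frac{\pi}{3}) * <R>_2.
Answer: \frac{\pi}{6} \gamma_{34}


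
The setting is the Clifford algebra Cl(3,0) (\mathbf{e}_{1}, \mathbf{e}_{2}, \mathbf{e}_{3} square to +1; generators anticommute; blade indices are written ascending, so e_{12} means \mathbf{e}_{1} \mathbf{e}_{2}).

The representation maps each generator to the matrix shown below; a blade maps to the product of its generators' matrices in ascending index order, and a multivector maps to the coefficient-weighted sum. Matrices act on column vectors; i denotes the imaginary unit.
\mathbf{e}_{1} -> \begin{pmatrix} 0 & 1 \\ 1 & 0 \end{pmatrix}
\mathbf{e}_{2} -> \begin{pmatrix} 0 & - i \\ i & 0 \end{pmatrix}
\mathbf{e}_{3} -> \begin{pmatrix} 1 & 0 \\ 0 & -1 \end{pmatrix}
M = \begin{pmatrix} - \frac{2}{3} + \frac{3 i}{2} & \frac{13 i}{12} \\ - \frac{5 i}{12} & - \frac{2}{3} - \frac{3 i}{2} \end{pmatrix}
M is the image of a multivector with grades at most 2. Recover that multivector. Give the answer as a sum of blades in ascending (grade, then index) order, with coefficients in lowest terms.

Method: 1, rho(e_{1}), rho(e_{2}), rho(e_{3}) form a trace-orthogonal basis of the 2x2 complex matrices (tr(X Y) = 2 if X = Y, else 0), so M = m0*1 + m1*rho(e_{1}) + m2*rho(e_{2}) + m3*rho(e_{3}) with m0 = tr(M)/2 = - \frac{2}{3}, m1 = tr(M rho(e_{1}))/2 = \frac{i}{3}, m2 = tr(M rho(e_{2}))/2 = - \frac{3}{4}, m3 = tr(M rho(e_{3}))/2 = \frac{3 i}{2}.
Multiplying table entries, the bivector images are rho(e_{12}) = i*rho(e_{3}), rho(e_{13}) = -i*rho(e_{2}), rho(e_{23}) = i*rho(e_{1}); with real blade coefficients the real parts of m0..m3 are the coefficients of 1, e_{1}, e_{2}, e_{3} and the imaginary parts give the bivectors (e_{23}: Im m1, e_{13}: -Im m2, e_{12}: Im m3).
Answer: -\frac{2}{3} - \frac{3}{4} e_{2} + \frac{3}{2} e_{12} + \frac{1}{3} e_{23}


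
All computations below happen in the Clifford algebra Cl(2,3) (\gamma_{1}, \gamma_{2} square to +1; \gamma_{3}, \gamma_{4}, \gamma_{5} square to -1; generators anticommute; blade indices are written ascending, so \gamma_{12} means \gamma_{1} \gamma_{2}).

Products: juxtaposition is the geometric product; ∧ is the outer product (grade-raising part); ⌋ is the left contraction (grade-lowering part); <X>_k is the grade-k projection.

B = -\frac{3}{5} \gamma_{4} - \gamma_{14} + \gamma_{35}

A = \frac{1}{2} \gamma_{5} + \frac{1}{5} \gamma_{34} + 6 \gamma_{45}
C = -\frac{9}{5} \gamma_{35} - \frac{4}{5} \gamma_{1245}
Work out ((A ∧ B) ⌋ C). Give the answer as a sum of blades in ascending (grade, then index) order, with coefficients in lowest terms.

step 1: \frac{3}{10} \gamma_{45} - \frac{1}{2} \gamma_{145}
step 2: -\frac{2}{5} \gamma_{2} + \frac{6}{25} \gamma_{12}
Answer: -\frac{2}{5} \gamma_{2} + \frac{6}{25} \gamma_{12}


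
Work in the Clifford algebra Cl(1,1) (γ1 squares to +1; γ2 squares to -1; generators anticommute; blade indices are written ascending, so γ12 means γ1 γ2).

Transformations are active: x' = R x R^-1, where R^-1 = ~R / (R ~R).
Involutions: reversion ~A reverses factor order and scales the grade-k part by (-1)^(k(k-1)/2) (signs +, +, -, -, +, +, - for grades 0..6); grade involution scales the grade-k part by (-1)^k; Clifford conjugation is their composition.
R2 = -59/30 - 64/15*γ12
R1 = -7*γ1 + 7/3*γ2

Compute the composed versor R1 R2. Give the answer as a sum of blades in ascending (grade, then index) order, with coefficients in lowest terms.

Distribute over the terms of R1 (each basis-blade product reordered to ascending indices, repeated generators contracted through their squares):
(-7*γ1) R2 = 413/30*γ1 + 448/15*γ2
(7/3*γ2) R2 = -448/45*γ1 - 413/90*γ2
Summing the partial products and collecting blades:
Answer: 343/90*γ1 + 455/18*γ2


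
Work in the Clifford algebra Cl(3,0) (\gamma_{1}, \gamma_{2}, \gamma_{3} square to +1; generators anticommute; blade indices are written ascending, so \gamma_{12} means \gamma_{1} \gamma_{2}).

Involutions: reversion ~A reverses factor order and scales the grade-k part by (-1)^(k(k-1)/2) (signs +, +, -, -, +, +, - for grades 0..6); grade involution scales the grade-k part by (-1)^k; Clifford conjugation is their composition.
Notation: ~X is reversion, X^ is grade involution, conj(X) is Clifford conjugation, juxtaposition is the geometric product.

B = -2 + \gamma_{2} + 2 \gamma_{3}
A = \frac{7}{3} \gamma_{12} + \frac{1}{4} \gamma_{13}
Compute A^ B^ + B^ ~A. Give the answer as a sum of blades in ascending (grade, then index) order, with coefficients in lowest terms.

first term: -\frac{17}{6} \gamma_{1} - \frac{14}{3} \gamma_{12} - \frac{1}{2} \gamma_{13} - \frac{53}{12} \gamma_{123}
second term: -\frac{17}{6} \gamma_{1} + \frac{14}{3} \gamma_{12} + \frac{1}{2} \gamma_{13} + \frac{53}{12} \gamma_{123}
Answer: -\frac{17}{3} \gamma_{1}


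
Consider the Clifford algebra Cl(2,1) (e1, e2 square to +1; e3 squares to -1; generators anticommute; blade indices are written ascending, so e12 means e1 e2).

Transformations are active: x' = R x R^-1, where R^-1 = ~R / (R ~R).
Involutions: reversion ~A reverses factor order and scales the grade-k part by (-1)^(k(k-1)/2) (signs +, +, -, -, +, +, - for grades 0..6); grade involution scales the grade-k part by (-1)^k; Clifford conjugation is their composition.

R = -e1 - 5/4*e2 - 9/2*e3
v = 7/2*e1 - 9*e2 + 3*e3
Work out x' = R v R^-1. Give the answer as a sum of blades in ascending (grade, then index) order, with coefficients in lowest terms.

~R = -e1 - 5/4*e2 - 9/2*e3, and R ~R = -283/16, so R^-1 = ~R / (-283/16).
R v = 85/4 + 107/8*e12 + 51/4*e13 - 177/4*e23
Answer: -621/566*e1 + 3397/283*e2 + 2211/283*e3


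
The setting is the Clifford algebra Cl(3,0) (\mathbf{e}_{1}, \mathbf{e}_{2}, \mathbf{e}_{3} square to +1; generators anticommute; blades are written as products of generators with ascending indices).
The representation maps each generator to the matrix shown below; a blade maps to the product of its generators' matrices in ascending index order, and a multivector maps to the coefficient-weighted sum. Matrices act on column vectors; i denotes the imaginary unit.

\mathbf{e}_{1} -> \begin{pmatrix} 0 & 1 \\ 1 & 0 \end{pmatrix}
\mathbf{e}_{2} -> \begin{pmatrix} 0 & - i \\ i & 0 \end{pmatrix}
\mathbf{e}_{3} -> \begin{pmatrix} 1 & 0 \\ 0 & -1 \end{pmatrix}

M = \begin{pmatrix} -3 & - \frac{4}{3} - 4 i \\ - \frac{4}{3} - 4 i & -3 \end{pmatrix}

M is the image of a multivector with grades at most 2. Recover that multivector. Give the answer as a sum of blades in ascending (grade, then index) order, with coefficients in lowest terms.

Method: 1, rho(e_{1}), rho(e_{2}), rho(e_{3}) form a trace-orthogonal basis of the 2x2 complex matrices (tr(X Y) = 2 if X = Y, else 0), so M = m0*1 + m1*rho(e_{1}) + m2*rho(e_{2}) + m3*rho(e_{3}) with m0 = tr(M)/2 = -3, m1 = tr(M rho(e_{1}))/2 = - \frac{4}{3} - 4 i, m2 = tr(M rho(e_{2}))/2 = 0, m3 = tr(M rho(e_{3}))/2 = 0.
Multiplying table entries, the bivector images are rho(e_{1} e_{2}) = i*rho(e_{3}), rho(e_{1} e_{3}) = -i*rho(e_{2}), rho(e_{2} e_{3}) = i*rho(e_{1}); with real blade coefficients the real parts of m0..m3 are the coefficients of 1, e_{1}, e_{2}, e_{3} and the imaginary parts give the bivectors (e_{2} e_{3}: Im m1, e_{1} e_{3}: -Im m2, e_{1} e_{2}: Im m3).
Answer: -3 - \frac{4}{3} e_{1} - 4 e_{2} e_{3}


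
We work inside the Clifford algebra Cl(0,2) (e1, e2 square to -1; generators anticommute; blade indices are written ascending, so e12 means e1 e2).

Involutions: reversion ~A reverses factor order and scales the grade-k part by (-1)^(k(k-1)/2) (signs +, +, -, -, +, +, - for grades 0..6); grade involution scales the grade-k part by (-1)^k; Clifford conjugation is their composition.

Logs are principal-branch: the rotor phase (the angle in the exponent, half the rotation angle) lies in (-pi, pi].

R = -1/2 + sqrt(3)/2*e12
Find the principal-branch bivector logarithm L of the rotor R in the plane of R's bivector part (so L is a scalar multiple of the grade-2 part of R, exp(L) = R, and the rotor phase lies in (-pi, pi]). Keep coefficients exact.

The scalar part of R is -1/2, so the principal-branch rotor phase is pinned; divide the bivector part by its sine to get the unit plane — L is the phase times that plane.
Concretely: cos(phase) = -1/2 gives phase = ±2*pi/3, and since phase/sin(phase) is even the sign is immaterial: L = (phase/sin(phase)) * <R>_2 = (4*sqrt(3)*pi/9) * <R>_2.
Answer: 2*pi/3*e12


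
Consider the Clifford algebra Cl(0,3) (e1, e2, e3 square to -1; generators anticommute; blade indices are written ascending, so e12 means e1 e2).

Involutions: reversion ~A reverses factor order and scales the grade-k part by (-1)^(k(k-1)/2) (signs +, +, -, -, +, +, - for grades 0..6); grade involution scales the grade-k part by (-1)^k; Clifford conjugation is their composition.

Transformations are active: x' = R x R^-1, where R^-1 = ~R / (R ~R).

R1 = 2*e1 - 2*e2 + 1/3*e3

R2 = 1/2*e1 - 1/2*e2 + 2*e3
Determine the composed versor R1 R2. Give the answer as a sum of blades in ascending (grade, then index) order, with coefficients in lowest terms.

Distribute over the terms of R1 (each basis-blade product reordered to ascending indices, repeated generators contracted through their squares):
(2*e1) R2 = -1 - e12 + 4*e13
(-2*e2) R2 = -1 + e12 - 4*e23
(1/3*e3) R2 = -2/3 - 1/6*e13 + 1/6*e23
Summing the partial products and collecting blades:
Answer: -8/3 + 23/6*e13 - 23/6*e23


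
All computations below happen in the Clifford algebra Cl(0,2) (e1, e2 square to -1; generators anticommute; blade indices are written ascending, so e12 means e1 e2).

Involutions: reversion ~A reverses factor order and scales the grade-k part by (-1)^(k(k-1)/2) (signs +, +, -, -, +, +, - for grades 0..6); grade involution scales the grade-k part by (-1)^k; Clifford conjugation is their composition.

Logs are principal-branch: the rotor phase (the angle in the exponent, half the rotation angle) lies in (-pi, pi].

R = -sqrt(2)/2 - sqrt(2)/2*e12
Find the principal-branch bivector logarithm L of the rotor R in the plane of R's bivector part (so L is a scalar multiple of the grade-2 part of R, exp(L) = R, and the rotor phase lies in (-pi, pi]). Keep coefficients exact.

The scalar part of R is -sqrt(2)/2, which fixes the principal-branch rotor phase; the unit plane is then the bivector part divided by the sine of that phase, and L is that plane scaled by the phase.
Concretely: cos(phase) = -sqrt(2)/2 gives phase = ±3*pi/4, and since phase/sin(phase) is even the sign is immaterial: L = (phase/sin(phase)) * <R>_2 = (3*sqrt(2)*pi/4) * <R>_2.
Answer: -3*pi/4*e12


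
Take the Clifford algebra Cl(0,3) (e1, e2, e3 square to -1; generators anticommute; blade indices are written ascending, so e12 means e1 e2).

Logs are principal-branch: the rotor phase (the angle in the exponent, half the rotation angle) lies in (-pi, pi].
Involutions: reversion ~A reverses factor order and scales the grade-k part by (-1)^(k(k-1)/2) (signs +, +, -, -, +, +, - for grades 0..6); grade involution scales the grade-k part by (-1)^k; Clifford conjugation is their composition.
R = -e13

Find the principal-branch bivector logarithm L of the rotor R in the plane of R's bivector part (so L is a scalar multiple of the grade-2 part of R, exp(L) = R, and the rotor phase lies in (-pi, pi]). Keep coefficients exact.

The scalar part of R is 0, which pins the rotor phase on the principal branch; dividing the bivector part by the sine of that phase recovers the unit plane, and L is the phase times that plane.
Concretely: cos(phase) = 0 gives phase = ±pi/2, and since phase/sin(phase) is even the sign is immaterial: L = (phase/sin(phase)) * <R>_2 = (pi/2) * <R>_2.
Answer: -pi/2*e13


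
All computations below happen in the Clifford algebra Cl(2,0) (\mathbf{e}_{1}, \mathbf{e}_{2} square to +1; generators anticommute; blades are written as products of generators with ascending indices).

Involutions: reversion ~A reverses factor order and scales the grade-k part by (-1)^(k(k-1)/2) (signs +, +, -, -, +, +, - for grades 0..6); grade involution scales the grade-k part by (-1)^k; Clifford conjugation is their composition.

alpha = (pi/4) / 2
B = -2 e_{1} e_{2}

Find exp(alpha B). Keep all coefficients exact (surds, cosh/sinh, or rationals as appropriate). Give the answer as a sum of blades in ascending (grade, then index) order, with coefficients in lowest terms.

B^2 = (-2)^2*(e_{1} e_{2})^2 = 4*(-1) = -4 (a basis 2-blade squares to minus the product of its generators' squares).
B^2 = -4 — the negative square puts this in the circular regime; l = 2, alpha*l = \frac{\pi}{4}, so exp(alpha B) = cos(\frac{\pi}{4}) + (sin(\frac{\pi}{4})/2)*B = \frac{\sqrt{2}}{2} + (\frac{\sqrt{2}}{4})*B.
Answer: \frac{\sqrt{2}}{2} - \frac{\sqrt{2}}{2} e_{1} e_{2}


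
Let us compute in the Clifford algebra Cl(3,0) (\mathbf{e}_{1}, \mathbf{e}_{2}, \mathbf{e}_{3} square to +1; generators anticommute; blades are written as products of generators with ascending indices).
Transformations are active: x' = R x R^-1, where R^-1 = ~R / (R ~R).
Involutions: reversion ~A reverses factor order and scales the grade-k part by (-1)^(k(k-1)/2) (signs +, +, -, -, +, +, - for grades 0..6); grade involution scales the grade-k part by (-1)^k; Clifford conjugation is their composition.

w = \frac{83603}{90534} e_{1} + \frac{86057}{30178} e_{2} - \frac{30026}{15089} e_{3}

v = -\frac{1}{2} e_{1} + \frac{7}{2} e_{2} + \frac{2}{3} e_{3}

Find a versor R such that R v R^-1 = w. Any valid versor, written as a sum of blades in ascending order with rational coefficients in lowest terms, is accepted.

Take R = v + w = \frac{19168}{45267} e_{1} + \frac{95840}{15089} e_{2} - \frac{59900}{45267} e_{3}. Because q(v) = q(w) = \frac{233}{18}, conjugation by R sends v exactly to w.
Answer: \frac{19168}{45267} e_{1} + \frac{95840}{15089} e_{2} - \frac{59900}{45267} e_{3}


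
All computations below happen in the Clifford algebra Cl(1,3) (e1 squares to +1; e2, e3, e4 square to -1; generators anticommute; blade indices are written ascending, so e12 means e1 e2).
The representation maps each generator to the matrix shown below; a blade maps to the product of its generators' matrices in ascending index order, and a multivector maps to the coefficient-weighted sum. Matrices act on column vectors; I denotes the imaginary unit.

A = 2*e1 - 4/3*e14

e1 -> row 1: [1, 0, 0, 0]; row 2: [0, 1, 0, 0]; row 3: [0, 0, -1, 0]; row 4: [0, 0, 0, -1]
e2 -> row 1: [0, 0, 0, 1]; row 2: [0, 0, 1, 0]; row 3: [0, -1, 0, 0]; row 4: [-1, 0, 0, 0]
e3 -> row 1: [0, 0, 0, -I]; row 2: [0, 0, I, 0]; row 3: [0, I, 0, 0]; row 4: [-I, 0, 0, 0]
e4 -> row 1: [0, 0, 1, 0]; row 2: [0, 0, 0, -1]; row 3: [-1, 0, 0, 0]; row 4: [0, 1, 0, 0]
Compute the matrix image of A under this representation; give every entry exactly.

Bivector images (products of the table entries): rho(e14) = rho(e1)rho(e4) = row 1: [0, 0, 1, 0]; row 2: [0, 0, 0, -1]; row 3: [1, 0, 0, 0]; row 4: [0, -1, 0, 0].
M = (2)*rho(e1) + (-4/3)*rho(e14), summed entrywise:
Answer: row 1: [2, 0, -4/3, 0]; row 2: [0, 2, 0, 4/3]; row 3: [-4/3, 0, -2, 0]; row 4: [0, 4/3, 0, -2]


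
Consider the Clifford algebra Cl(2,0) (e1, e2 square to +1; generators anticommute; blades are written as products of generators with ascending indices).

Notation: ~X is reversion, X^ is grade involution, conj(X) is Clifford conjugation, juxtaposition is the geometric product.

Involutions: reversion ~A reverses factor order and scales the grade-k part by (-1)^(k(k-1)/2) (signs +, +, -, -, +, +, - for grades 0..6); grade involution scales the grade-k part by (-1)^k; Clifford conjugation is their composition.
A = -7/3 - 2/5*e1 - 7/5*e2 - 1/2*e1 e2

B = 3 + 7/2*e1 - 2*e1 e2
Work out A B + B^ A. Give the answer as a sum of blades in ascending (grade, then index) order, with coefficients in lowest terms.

first term: -47/5 - 73/6*e1 - 33/20*e2 + 121/15*e1 e2
second term: -33/5 + 293/30*e1 - 13/4*e2 + 121/15*e1 e2
Answer: -16 - 12/5*e1 - 49/10*e2 + 242/15*e1 e2


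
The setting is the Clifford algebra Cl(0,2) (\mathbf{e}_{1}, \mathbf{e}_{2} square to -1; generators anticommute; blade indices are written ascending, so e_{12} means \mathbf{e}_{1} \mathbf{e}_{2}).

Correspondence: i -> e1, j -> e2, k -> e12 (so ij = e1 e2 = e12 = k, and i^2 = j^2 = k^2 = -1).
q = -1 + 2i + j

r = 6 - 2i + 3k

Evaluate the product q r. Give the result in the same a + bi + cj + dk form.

In blades: q = -1 + 2 e_{1} + e_{2}, r = 6 - 2 e_{1} + 3 e_{12}.
Distribute q over r term by term (generator squares from the signature, products reordered to ascending indices): (-1)*r = -6 + 2 e_{1} - 3 e_{12}; (2 e_{1})*r = 4 + 12 e_{1} - 6 e_{2}; (e_{2})*r = 3 e_{1} + 6 e_{2} + 2 e_{12}.
Sum: -2 + 17 e_{1} - e_{12}; translating back through the correspondence:
Answer: -2 + 17i - k


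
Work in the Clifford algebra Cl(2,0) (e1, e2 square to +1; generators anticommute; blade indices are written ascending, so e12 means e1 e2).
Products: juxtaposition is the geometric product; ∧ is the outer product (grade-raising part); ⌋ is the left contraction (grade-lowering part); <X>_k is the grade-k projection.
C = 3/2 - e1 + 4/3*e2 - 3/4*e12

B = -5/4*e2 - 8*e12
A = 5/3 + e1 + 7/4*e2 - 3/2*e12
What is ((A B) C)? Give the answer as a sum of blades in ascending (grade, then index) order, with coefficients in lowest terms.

step 1: -227/16 + 127/8*e1 - 121/12*e2 - 175/12*e12
step 2: -17723/288 + 1583/144*e1 - 1937/32*e2 - 29/192*e12
Answer: -17723/288 + 1583/144*e1 - 1937/32*e2 - 29/192*e12


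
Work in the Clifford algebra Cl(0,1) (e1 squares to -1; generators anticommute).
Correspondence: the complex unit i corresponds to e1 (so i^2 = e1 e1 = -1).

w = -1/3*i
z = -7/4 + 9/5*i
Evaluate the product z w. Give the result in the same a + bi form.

In blades: z = -7/4 + 9/5*e1, w = -1/3*e1.
Distribute z over w term by term (generator squares from the signature, products reordered to ascending indices): (-7/4)*w = 7/12*e1; (9/5*e1)*w = 3/5.
Sum: 3/5 + 7/12*e1; translating back through the correspondence:
Answer: 3/5 + 7/12*i


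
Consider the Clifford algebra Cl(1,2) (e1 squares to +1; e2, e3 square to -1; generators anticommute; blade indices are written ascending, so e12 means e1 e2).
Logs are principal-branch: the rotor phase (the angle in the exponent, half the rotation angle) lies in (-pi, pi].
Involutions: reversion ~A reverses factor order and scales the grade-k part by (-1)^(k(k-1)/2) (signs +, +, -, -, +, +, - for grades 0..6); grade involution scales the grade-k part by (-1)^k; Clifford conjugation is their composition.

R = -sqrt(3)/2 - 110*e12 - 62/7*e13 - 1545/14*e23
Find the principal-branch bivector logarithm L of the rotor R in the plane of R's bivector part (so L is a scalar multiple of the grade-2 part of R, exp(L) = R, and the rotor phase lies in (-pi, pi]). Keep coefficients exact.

The scalar part of R is -sqrt(3)/2, so the principal-branch rotor phase is pinned; divide the bivector part by its sine to get the unit plane — L is the phase times that plane.
Concretely: cos(phase) = -sqrt(3)/2 gives phase = ±5*pi/6, and since phase/sin(phase) is even the sign is immaterial: L = (phase/sin(phase)) * <R>_2 = (5*pi/3) * <R>_2.
Answer: -550*pi/3*e12 - 310*pi/21*e13 - 2575*pi/14*e23


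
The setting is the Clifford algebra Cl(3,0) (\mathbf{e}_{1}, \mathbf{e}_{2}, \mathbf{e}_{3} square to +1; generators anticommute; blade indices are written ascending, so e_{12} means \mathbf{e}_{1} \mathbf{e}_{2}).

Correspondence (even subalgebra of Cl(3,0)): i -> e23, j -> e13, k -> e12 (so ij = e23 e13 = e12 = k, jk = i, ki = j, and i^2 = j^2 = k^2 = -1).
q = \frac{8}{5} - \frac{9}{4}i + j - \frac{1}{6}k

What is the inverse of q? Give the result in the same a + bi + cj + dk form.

In blades: q = \frac{8}{5} - \frac{1}{6} e_{12} + e_{13} - \frac{9}{4} e_{23}.
With qbar = \frac{8}{5} + \frac{1}{6} e_{12} - e_{13} + \frac{9}{4} e_{23} (scalar fixed, mapped units negated), q qbar = \frac{31141}{3600} (the sum of squared coefficients), so q^-1 = qbar / (\frac{31141}{3600}) = \frac{5760}{31141} + \frac{600}{31141} e_{12} - \frac{3600}{31141} e_{13} + \frac{8100}{31141} e_{23}; translating back:
Answer: \frac{5760}{31141} + \frac{8100}{31141}i - \frac{3600}{31141}j + \frac{600}{31141}k


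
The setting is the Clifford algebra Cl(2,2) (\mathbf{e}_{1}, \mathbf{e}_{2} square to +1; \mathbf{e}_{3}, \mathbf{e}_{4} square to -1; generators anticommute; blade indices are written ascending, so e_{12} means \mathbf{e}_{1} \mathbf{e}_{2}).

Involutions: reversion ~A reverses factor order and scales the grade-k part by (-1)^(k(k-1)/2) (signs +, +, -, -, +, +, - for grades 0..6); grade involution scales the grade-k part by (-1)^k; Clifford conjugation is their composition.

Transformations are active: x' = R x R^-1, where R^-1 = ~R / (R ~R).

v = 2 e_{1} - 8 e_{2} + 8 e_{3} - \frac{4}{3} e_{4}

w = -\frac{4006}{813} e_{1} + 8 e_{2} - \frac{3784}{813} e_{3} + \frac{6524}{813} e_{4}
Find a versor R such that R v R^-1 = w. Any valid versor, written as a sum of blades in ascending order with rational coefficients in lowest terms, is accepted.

Construction: equal norms (both \frac{20}{9}) license R = v + w = -\frac{2380}{813} e_{1} + \frac{2720}{813} e_{3} + \frac{5440}{813} e_{4} — nothing changes along that direction, while (v - w)/2 changes sign, so v maps onto w.
Answer: -\frac{2380}{813} e_{1} + \frac{2720}{813} e_{3} + \frac{5440}{813} e_{4}


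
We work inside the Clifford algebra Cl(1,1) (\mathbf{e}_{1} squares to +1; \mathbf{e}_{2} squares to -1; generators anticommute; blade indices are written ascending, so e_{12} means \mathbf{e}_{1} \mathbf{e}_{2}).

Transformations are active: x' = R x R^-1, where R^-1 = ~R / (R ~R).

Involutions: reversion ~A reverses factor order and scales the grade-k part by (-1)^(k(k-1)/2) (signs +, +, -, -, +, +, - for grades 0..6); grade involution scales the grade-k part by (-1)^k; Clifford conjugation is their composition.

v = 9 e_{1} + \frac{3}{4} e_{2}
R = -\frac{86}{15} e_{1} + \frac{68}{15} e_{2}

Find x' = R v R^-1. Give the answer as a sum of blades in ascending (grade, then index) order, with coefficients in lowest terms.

~R = -\frac{86}{15} e_{1} + \frac{68}{15} e_{2}, and R ~R = \frac{308}{25}, so R^-1 = ~R / (\frac{308}{25}).
R v = -55 - \frac{451}{10} e_{12}
Answer: \frac{886}{21} e_{1} - \frac{3463}{84} e_{2}
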